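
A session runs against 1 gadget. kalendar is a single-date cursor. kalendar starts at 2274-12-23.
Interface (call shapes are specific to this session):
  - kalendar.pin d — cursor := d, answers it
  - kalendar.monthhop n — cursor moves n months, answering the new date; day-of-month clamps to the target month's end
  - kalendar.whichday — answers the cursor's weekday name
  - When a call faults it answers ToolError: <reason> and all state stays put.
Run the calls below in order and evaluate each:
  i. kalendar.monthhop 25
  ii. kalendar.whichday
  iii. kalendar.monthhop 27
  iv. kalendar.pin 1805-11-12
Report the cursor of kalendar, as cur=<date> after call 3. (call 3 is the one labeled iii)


I invoke kalendar.monthhop(n='25'), — result: 2277-01-23.
I run kalendar.whichday: Tuesday.
I invoke kalendar.monthhop(n='27'), and get 2279-04-23.
Next I call kalendar.pin(d='1805-11-12'), giving 1805-11-12.

Answer: cur=2279-04-23


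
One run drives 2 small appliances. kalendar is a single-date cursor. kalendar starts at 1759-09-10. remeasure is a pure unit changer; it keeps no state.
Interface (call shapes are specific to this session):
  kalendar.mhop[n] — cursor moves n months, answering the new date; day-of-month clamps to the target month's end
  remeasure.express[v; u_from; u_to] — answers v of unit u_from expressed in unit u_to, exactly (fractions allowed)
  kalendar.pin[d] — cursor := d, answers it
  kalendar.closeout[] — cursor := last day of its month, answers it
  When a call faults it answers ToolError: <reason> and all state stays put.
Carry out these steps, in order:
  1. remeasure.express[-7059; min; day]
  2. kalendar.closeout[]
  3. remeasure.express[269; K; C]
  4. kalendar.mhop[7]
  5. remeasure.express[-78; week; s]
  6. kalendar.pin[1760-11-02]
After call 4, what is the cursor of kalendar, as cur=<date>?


Answer: cur=1760-04-30

Derivation:
% remeasure.express v: -7059 u_from: min u_to: day
[out] -2353/480
% kalendar.closeout
[out] 1759-09-30
% remeasure.express v: 269 u_from: K u_to: C
[out] -83/20
% kalendar.mhop n: 7
[out] 1760-04-30
% remeasure.express v: -78 u_from: week u_to: s
[out] -47174400
% kalendar.pin d: 1760-11-02
[out] 1760-11-02


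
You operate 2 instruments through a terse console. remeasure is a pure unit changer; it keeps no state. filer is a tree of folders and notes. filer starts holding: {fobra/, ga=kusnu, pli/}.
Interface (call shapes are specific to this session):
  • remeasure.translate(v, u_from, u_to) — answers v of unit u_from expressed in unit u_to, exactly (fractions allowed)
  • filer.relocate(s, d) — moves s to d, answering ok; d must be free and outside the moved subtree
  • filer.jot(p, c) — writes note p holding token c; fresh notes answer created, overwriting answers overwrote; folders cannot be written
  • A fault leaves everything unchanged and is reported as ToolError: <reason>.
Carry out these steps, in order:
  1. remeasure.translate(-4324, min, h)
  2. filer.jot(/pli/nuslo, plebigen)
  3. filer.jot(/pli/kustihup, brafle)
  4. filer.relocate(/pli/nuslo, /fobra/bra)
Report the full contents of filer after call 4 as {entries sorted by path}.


Answer: {fobra/, fobra/bra=plebigen, ga=kusnu, pli/, pli/kustihup=brafle}

Derivation:
% translate v='-4324' u_from='min' u_to='h'
[out] -1081/15
% jot p='/pli/nuslo' c='plebigen'
[out] created
% jot p='/pli/kustihup' c='brafle'
[out] created
% relocate s='/pli/nuslo' d='/fobra/bra'
[out] ok


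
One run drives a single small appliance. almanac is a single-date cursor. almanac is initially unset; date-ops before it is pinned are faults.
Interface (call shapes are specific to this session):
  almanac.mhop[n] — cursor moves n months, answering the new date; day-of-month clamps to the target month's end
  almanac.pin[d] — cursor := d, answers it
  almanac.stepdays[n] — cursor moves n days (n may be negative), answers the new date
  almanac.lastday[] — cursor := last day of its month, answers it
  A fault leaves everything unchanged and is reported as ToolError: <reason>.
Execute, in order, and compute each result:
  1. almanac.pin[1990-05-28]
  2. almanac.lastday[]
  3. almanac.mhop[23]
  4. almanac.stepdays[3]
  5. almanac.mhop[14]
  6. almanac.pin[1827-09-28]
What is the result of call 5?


Answer: 1993-07-03

Derivation:
>> pin(d='1990-05-28')
<< 1990-05-28
>> lastday()
<< 1990-05-31
>> mhop(n='23')
<< 1992-04-30
>> stepdays(n='3')
<< 1992-05-03
>> mhop(n='14')
<< 1993-07-03
>> pin(d='1827-09-28')
<< 1827-09-28


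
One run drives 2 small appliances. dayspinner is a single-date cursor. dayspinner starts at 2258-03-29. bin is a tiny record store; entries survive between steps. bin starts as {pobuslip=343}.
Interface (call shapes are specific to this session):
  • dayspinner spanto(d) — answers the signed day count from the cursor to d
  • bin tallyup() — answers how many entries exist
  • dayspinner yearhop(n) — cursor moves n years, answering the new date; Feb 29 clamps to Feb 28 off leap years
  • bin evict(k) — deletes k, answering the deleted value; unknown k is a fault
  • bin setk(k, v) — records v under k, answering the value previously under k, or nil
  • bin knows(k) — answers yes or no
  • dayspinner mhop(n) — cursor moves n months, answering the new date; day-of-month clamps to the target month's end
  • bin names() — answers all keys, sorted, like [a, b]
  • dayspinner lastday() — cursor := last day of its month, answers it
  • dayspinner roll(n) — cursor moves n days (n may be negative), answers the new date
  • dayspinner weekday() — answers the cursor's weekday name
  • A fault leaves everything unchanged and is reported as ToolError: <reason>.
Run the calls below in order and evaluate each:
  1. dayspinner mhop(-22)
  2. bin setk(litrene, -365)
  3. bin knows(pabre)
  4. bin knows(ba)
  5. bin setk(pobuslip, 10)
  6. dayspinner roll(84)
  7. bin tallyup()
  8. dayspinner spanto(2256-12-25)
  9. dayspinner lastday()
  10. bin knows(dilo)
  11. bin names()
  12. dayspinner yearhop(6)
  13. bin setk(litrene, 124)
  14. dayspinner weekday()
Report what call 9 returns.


[in] dayspinner mhop n: -22
[out] 2256-05-29
[in] bin setk k: litrene v: -365
[out] nil
[in] bin knows k: pabre
[out] no
[in] bin knows k: ba
[out] no
[in] bin setk k: pobuslip v: 10
[out] 343
[in] dayspinner roll n: 84
[out] 2256-08-21
[in] bin tallyup
[out] 2
[in] dayspinner spanto d: 2256-12-25
[out] 126
[in] dayspinner lastday
[out] 2256-08-31
[in] bin knows k: dilo
[out] no
[in] bin names
[out] [litrene, pobuslip]
[in] dayspinner yearhop n: 6
[out] 2262-08-31
[in] bin setk k: litrene v: 124
[out] -365
[in] dayspinner weekday
[out] Sunday

Answer: 2256-08-31


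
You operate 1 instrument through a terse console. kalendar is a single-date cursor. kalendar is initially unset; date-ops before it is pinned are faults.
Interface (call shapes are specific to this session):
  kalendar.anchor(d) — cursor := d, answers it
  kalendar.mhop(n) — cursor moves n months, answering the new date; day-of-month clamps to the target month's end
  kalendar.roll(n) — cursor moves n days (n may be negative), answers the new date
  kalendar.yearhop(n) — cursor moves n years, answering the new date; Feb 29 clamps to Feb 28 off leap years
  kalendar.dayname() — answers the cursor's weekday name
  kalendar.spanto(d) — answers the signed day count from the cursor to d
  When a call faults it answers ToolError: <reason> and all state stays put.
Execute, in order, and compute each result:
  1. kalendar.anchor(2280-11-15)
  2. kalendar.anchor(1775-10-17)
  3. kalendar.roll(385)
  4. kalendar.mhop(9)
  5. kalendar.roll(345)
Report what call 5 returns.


Answer: 1778-07-16

Derivation:
>> anchor(2280-11-15)
<< 2280-11-15
>> anchor(1775-10-17)
<< 1775-10-17
>> roll(385)
<< 1776-11-05
>> mhop(9)
<< 1777-08-05
>> roll(345)
<< 1778-07-16


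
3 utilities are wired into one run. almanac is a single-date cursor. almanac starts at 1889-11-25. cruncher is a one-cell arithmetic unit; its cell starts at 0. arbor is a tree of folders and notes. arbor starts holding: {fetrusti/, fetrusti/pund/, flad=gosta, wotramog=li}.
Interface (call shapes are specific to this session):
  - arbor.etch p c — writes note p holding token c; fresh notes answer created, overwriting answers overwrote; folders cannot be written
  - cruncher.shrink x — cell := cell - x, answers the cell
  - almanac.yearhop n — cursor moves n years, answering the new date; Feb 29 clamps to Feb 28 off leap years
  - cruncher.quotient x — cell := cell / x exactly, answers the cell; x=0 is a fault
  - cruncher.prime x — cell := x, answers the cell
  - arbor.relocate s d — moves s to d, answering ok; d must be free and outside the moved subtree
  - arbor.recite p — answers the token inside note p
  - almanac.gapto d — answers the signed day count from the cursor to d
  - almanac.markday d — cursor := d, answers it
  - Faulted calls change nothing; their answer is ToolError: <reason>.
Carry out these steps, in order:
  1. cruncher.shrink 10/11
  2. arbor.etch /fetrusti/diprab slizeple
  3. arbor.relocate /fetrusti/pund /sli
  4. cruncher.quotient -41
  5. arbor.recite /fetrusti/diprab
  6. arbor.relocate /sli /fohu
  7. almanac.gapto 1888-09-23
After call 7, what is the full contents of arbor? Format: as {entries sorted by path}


Answer: {fetrusti/, fetrusti/diprab=slizeple, flad=gosta, fohu/, wotramog=li}

Derivation:
==> cruncher.shrink(x→10/11)
<== -10/11
==> arbor.etch(p→/fetrusti/diprab, c→slizeple)
<== created
==> arbor.relocate(s→/fetrusti/pund, d→/sli)
<== ok
==> cruncher.quotient(x→-41)
<== 10/451
==> arbor.recite(p→/fetrusti/diprab)
<== slizeple
==> arbor.relocate(s→/sli, d→/fohu)
<== ok
==> almanac.gapto(d→1888-09-23)
<== -428


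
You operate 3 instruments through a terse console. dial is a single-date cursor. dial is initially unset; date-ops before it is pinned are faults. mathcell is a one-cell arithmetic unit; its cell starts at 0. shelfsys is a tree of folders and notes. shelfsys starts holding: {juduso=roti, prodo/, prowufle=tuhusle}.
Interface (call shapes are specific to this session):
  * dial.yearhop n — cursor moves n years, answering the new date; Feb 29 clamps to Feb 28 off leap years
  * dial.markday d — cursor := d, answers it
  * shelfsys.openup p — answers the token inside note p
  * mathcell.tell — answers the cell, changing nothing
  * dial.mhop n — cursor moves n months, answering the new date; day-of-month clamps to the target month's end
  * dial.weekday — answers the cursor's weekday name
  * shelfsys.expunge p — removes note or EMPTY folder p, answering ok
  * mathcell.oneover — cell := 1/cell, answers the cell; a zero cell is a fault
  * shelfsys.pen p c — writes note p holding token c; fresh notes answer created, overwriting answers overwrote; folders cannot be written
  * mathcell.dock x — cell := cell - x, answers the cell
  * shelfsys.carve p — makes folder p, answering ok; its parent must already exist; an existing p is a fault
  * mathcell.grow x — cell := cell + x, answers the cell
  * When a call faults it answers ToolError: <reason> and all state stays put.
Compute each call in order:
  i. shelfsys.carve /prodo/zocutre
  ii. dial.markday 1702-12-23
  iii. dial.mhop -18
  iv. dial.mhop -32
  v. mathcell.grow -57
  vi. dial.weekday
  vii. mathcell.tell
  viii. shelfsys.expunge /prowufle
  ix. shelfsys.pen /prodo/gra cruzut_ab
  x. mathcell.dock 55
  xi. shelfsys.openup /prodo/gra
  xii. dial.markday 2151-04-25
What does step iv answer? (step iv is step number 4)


Answer: 1698-10-23

Derivation:
Next I call carve(p→/prodo/zocutre), → ok.
Calling markday(d→1702-12-23), giving 1702-12-23.
I run mhop(n→-18), — result: 1701-06-23.
I run mhop(n→-32), yielding 1698-10-23.
I run grow(x→-57), — result: -57.
Next I call weekday, giving Thursday.
Now I run tell, giving -57.
Calling expunge(p→/prowufle), and get ok.
Next I call pen(p→/prodo/gra, c→cruzut_ab): created.
I run dock(x→55), — result: -112.
Then openup(p→/prodo/gra), — result: cruzut_ab.
Now I run markday(d→2151-04-25), and see 2151-04-25.


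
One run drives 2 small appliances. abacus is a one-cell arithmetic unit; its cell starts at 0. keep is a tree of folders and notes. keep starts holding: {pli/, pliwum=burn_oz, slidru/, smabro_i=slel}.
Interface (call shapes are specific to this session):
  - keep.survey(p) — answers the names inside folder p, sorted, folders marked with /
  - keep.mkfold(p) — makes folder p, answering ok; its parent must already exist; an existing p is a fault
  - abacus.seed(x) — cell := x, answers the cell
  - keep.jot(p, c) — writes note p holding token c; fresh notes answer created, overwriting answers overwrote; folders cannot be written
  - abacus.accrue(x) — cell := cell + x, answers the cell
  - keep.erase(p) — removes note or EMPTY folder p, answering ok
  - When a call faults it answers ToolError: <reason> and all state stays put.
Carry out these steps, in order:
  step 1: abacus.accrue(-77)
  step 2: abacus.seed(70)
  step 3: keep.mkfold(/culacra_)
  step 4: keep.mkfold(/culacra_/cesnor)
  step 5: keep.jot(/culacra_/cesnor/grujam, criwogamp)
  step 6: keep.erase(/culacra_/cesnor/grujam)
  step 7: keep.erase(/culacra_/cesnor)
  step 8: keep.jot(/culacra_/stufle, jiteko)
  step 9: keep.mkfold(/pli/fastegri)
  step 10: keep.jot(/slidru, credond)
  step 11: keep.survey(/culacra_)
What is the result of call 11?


Answer: [stufle]

Derivation:
I call abacus.accrue on x: -77, and see -77.
Invoking abacus.seed on x: 70, and see 70.
I run keep.mkfold on p: /culacra_, which returns ok.
I call keep.mkfold on p: /culacra_/cesnor: ok.
Then keep.jot on p: /culacra_/cesnor/grujam, c: criwogamp, giving created.
I try keep.erase on p: /culacra_/cesnor/grujam, giving ok.
Calling keep.erase on p: /culacra_/cesnor, giving ok.
I try keep.jot on p: /culacra_/stufle, c: jiteko, → created.
Then keep.mkfold on p: /pli/fastegri, — result: ok.
Using keep.jot on p: /slidru, c: credond, — result: ToolError: is a directory.
I run keep.survey on p: /culacra_: [stufle].


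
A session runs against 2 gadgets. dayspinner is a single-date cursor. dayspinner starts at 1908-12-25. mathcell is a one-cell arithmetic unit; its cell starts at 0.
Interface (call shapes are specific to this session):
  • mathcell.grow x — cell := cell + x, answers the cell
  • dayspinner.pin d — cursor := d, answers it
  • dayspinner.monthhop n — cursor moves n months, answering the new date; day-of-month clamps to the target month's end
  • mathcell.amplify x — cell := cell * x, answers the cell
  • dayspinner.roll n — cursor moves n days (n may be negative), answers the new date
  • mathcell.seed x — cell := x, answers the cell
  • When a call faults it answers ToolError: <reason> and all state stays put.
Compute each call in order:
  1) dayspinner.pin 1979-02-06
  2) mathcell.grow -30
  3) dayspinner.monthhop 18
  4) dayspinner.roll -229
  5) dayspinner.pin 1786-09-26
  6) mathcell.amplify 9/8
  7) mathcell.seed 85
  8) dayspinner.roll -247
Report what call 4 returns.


Answer: 1979-12-21

Derivation:
Invoking pin passing d: 1979-02-06, — result: 1979-02-06.
Then grow passing x: -30, yielding -30.
I call monthhop passing n: 18, yielding 1980-08-06.
Calling roll passing n: -229, — result: 1979-12-21.
I call pin passing d: 1786-09-26, — result: 1786-09-26.
I call amplify passing x: 9/8, which returns -135/4.
Now I run seed passing x: 85, and see 85.
I call roll passing n: -247, — result: 1786-01-22.


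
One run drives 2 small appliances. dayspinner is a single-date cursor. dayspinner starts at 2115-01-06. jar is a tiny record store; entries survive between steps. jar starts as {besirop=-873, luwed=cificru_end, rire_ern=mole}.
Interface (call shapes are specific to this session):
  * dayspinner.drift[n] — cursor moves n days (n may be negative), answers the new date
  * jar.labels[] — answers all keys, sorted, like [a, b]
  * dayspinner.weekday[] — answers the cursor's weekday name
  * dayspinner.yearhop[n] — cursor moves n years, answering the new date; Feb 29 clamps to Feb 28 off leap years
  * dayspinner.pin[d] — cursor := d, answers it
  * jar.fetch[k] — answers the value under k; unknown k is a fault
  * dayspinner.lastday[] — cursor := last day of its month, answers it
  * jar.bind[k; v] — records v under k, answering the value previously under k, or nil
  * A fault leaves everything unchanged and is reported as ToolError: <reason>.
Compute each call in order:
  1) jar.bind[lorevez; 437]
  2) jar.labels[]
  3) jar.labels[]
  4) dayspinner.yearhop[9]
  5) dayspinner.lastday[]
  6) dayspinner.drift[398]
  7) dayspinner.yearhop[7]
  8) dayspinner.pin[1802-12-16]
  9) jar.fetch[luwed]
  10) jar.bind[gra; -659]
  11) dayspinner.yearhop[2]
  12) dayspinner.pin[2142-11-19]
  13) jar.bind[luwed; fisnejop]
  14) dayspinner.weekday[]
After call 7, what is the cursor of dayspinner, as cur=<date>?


Now I run jar.bind passing k→lorevez, v→437, which returns nil.
I call jar.labels, → [besirop, lorevez, luwed, rire_ern].
I call jar.labels, and see [besirop, lorevez, luwed, rire_ern].
Using dayspinner.yearhop passing n→9, → 2124-01-06.
I try dayspinner.lastday(), → 2124-01-31.
Then dayspinner.drift passing n→398, which returns 2125-03-04.
I try dayspinner.yearhop passing n→7, which returns 2132-03-04.
I try dayspinner.pin passing d→1802-12-16, and get 1802-12-16.
Then jar.fetch passing k→luwed, which returns cificru_end.
I try jar.bind passing k→gra, v→-659, → nil.
I try dayspinner.yearhop passing n→2, giving 1804-12-16.
Now I run dayspinner.pin passing d→2142-11-19, which returns 2142-11-19.
Using jar.bind passing k→luwed, v→fisnejop, yielding cificru_end.
I try dayspinner.weekday, → Monday.

Answer: cur=2132-03-04


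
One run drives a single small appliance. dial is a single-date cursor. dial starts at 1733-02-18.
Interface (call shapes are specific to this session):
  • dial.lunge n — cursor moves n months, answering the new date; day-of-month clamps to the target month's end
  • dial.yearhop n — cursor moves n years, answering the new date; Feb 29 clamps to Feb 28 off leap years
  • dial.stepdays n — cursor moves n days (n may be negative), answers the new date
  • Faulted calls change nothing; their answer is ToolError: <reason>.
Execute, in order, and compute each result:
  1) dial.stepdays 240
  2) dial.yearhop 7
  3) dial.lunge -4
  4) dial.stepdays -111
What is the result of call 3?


Answer: 1740-06-16

Derivation:
>>> dial.stepdays n→240
:: 1733-10-16
>>> dial.yearhop n→7
:: 1740-10-16
>>> dial.lunge n→-4
:: 1740-06-16
>>> dial.stepdays n→-111
:: 1740-02-26


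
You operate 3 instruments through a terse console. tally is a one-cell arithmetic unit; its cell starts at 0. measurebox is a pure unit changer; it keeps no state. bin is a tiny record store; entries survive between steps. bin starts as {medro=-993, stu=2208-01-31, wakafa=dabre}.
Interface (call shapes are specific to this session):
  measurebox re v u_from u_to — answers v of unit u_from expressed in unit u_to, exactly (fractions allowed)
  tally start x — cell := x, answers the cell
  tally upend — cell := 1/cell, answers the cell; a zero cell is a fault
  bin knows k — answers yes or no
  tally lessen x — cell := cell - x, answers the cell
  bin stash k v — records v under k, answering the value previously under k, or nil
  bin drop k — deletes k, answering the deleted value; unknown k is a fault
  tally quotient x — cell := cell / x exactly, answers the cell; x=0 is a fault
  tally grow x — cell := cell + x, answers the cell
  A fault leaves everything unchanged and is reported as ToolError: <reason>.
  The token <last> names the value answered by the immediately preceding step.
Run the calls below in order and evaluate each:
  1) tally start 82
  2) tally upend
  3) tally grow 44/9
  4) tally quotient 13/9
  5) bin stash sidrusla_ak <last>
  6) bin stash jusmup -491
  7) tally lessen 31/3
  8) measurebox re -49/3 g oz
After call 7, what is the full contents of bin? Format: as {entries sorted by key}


// tally start(x='82') == 82
// tally upend() == 1/82
// tally grow(x='44/9') == 3617/738
// tally quotient(x='13/9') == 3617/1066
// bin stash(k='sidrusla_ak', v='<last>') == nil
// bin stash(k='jusmup', v='-491') == nil
// tally lessen(x='31/3') == -22195/3198
// measurebox re(v='-49/3', u_from='g', u_to='oz') == -11200000/19439673

Answer: {jusmup=-491, medro=-993, sidrusla_ak=3617/1066, stu=2208-01-31, wakafa=dabre}


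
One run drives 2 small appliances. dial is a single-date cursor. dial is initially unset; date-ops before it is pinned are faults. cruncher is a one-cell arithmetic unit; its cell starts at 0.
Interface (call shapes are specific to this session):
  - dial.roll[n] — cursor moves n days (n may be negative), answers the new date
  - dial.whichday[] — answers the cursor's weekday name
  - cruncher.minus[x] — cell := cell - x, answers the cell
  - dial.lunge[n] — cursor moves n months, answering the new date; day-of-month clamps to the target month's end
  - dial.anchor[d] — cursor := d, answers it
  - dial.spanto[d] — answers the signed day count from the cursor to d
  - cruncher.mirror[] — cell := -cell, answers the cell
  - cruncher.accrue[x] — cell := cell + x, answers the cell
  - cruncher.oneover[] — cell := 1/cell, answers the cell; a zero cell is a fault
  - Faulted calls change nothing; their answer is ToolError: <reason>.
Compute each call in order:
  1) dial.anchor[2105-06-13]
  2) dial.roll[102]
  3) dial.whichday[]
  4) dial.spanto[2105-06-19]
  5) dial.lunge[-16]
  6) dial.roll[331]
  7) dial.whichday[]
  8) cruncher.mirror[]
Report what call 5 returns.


! 1. dial.anchor(d→2105-06-13) : 2105-06-13
! 2. dial.roll(n→102) : 2105-09-23
! 3. dial.whichday() : Wednesday
! 4. dial.spanto(d→2105-06-19) : -96
! 5. dial.lunge(n→-16) : 2104-05-23
! 6. dial.roll(n→331) : 2105-04-19
! 7. dial.whichday() : Sunday
! 8. cruncher.mirror() : 0

Answer: 2104-05-23


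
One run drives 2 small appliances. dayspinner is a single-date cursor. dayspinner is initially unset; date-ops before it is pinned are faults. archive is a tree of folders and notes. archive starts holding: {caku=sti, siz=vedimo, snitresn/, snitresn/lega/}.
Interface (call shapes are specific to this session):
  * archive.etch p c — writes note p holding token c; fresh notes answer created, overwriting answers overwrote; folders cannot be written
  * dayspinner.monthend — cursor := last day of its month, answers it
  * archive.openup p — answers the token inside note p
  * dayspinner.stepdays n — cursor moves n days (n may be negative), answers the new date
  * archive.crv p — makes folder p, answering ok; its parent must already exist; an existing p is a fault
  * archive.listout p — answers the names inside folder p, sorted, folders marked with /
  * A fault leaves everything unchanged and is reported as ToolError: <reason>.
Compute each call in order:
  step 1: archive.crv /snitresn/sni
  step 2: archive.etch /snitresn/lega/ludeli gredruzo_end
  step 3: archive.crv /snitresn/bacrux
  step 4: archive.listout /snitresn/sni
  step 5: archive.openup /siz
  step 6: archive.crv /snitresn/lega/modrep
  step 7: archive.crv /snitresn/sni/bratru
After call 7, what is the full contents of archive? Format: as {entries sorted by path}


Answer: {caku=sti, siz=vedimo, snitresn/, snitresn/bacrux/, snitresn/lega/, snitresn/lega/ludeli=gredruzo_end, snitresn/lega/modrep/, snitresn/sni/, snitresn/sni/bratru/}

Derivation:
→ archive.crv(p='/snitresn/sni')
← ok
→ archive.etch(p='/snitresn/lega/ludeli', c='gredruzo_end')
← created
→ archive.crv(p='/snitresn/bacrux')
← ok
→ archive.listout(p='/snitresn/sni')
← []
→ archive.openup(p='/siz')
← vedimo
→ archive.crv(p='/snitresn/lega/modrep')
← ok
→ archive.crv(p='/snitresn/sni/bratru')
← ok


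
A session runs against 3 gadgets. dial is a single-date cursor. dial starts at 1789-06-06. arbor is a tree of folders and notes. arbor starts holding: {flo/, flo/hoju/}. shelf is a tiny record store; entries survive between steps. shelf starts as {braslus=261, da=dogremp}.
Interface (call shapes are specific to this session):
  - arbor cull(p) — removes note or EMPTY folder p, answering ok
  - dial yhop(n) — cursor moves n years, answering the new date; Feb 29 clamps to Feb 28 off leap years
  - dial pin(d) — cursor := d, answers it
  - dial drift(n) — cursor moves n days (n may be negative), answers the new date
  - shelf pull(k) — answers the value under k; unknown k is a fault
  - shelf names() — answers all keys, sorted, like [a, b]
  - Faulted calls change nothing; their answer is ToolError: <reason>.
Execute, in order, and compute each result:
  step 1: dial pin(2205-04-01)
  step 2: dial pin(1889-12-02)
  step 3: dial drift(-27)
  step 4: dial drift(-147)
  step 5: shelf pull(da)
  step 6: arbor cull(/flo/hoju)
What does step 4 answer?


Now I run dial pin(d='2205-04-01'), which returns 2205-04-01.
I use dial pin(d='1889-12-02'), → 1889-12-02.
I call dial drift(n='-27'), — result: 1889-11-05.
I invoke dial drift(n='-147'), yielding 1889-06-11.
Invoking shelf pull(k='da'), and observe dogremp.
Invoking arbor cull(p='/flo/hoju'), and see ok.

Answer: 1889-06-11


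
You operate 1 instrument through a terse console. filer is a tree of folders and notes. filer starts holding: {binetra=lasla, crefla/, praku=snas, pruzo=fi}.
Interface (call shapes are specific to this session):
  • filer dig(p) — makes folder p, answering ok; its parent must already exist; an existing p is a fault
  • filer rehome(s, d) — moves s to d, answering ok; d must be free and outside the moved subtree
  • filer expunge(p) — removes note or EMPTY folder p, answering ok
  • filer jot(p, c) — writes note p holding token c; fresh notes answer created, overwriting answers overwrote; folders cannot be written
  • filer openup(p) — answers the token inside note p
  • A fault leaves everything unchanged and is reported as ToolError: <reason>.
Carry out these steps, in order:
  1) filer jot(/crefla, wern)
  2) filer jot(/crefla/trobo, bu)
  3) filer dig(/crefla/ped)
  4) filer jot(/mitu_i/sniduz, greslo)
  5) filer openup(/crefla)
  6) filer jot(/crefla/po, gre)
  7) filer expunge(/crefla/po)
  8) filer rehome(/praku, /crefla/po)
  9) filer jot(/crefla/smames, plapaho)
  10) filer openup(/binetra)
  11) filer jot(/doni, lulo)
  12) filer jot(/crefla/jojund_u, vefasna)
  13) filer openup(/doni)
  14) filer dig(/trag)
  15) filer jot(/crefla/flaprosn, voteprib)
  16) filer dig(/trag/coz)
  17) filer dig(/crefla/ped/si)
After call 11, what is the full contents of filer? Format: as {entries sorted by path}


Act: filer jot[p: /crefla; c: wern]
Obs: ToolError: is a directory
Act: filer jot[p: /crefla/trobo; c: bu]
Obs: created
Act: filer dig[p: /crefla/ped]
Obs: ok
Act: filer jot[p: /mitu_i/sniduz; c: greslo]
Obs: ToolError: no parent
Act: filer openup[p: /crefla]
Obs: ToolError: is a directory
Act: filer jot[p: /crefla/po; c: gre]
Obs: created
Act: filer expunge[p: /crefla/po]
Obs: ok
Act: filer rehome[s: /praku; d: /crefla/po]
Obs: ok
Act: filer jot[p: /crefla/smames; c: plapaho]
Obs: created
Act: filer openup[p: /binetra]
Obs: lasla
Act: filer jot[p: /doni; c: lulo]
Obs: created
Act: filer jot[p: /crefla/jojund_u; c: vefasna]
Obs: created
Act: filer openup[p: /doni]
Obs: lulo
Act: filer dig[p: /trag]
Obs: ok
Act: filer jot[p: /crefla/flaprosn; c: voteprib]
Obs: created
Act: filer dig[p: /trag/coz]
Obs: ok
Act: filer dig[p: /crefla/ped/si]
Obs: ok

Answer: {binetra=lasla, crefla/, crefla/ped/, crefla/po=snas, crefla/smames=plapaho, crefla/trobo=bu, doni=lulo, pruzo=fi}


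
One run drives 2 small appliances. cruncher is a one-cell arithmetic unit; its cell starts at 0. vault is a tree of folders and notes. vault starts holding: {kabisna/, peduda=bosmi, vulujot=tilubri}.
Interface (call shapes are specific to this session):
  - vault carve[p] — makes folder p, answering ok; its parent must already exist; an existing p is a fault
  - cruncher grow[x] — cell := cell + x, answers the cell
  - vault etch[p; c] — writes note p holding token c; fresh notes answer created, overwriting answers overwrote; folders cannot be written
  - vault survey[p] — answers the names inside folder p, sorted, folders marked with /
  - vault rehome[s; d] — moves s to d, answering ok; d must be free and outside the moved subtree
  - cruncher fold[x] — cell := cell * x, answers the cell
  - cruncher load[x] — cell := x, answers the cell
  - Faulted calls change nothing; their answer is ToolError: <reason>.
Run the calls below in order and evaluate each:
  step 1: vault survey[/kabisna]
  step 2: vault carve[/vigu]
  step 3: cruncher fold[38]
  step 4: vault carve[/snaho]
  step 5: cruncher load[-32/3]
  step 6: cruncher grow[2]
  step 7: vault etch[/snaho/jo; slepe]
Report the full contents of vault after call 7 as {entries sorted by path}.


Do: vault survey[p: /kabisna]
See: []
Do: vault carve[p: /vigu]
See: ok
Do: cruncher fold[x: 38]
See: 0
Do: vault carve[p: /snaho]
See: ok
Do: cruncher load[x: -32/3]
See: -32/3
Do: cruncher grow[x: 2]
See: -26/3
Do: vault etch[p: /snaho/jo; c: slepe]
See: created

Answer: {kabisna/, peduda=bosmi, snaho/, snaho/jo=slepe, vigu/, vulujot=tilubri}


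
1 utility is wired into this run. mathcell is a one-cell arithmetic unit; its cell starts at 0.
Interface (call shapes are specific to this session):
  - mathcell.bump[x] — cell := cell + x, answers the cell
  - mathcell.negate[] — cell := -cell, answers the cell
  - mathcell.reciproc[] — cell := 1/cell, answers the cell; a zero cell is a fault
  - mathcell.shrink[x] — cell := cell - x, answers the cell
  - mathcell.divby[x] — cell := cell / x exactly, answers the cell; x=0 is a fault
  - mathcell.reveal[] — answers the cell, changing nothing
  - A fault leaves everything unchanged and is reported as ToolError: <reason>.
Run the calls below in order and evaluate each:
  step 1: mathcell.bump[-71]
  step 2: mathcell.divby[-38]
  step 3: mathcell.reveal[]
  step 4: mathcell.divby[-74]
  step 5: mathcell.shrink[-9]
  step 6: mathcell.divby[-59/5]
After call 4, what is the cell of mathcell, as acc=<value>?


Answer: acc=-71/2812

Derivation:
I invoke mathcell.bump passing x=-71, giving -71.
I try mathcell.divby passing x=-38, and observe 71/38.
I call mathcell.reveal(), yielding 71/38.
Next I call mathcell.divby passing x=-74, giving -71/2812.
Now I run mathcell.shrink passing x=-9, yielding 25237/2812.
I try mathcell.divby passing x=-59/5, yielding -126185/165908.


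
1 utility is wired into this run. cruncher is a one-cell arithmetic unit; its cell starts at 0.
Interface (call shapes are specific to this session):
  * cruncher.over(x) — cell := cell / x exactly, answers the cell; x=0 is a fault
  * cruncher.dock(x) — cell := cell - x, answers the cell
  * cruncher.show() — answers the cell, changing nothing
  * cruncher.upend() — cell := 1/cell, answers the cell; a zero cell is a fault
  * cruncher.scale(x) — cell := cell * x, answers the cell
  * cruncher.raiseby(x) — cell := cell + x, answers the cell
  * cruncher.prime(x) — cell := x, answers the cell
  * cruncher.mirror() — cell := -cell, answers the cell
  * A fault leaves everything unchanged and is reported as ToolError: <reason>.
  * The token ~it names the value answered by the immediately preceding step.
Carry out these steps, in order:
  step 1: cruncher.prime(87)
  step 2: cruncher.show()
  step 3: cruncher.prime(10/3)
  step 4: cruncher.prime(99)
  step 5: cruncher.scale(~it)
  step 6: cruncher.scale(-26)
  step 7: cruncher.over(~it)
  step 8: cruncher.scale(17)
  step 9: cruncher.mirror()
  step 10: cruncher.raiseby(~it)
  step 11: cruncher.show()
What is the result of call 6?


# cruncher.prime(87) => 87
# cruncher.show() => 87
# cruncher.prime(10/3) => 10/3
# cruncher.prime(99) => 99
# cruncher.scale(~it) => 9801
# cruncher.scale(-26) => -254826
# cruncher.over(~it) => 1
# cruncher.scale(17) => 17
# cruncher.mirror() => -17
# cruncher.raiseby(~it) => -34
# cruncher.show() => -34

Answer: -254826


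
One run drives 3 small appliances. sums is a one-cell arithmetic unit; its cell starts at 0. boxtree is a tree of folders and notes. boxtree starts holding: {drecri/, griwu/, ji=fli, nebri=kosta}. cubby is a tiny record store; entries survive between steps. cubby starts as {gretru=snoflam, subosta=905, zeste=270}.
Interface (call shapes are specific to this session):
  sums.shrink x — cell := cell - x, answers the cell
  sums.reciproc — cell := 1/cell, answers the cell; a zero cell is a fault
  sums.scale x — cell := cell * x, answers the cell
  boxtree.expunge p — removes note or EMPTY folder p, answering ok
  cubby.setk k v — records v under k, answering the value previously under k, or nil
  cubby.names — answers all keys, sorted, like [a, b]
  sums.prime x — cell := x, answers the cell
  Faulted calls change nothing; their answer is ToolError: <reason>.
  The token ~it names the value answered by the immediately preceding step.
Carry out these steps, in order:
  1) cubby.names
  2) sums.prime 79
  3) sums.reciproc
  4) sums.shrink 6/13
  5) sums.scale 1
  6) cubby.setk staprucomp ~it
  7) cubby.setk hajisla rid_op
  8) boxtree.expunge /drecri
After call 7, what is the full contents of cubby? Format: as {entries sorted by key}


·→ cubby.names()
·← [gretru, subosta, zeste]
·→ sums.prime(x='79')
·← 79
·→ sums.reciproc()
·← 1/79
·→ sums.shrink(x='6/13')
·← -461/1027
·→ sums.scale(x='1')
·← -461/1027
·→ cubby.setk(k='staprucomp', v='~it')
·← nil
·→ cubby.setk(k='hajisla', v='rid_op')
·← nil
·→ boxtree.expunge(p='/drecri')
·← ok

Answer: {gretru=snoflam, hajisla=rid_op, staprucomp=-461/1027, subosta=905, zeste=270}


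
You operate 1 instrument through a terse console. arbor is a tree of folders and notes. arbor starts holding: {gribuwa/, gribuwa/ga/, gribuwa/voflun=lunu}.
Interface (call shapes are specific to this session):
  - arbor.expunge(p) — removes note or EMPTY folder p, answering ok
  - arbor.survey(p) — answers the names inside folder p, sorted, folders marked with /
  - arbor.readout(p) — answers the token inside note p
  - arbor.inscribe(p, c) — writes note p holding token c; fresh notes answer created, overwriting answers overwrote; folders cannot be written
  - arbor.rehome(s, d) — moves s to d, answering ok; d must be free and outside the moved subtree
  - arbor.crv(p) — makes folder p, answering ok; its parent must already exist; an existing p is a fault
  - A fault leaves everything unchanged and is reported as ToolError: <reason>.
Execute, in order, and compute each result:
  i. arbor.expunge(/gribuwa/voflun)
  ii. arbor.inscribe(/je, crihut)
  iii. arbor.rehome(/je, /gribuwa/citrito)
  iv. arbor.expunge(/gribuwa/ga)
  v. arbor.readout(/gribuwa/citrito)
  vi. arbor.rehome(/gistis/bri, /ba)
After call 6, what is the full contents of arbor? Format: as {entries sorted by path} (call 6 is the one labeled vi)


I run arbor.expunge passing p=/gribuwa/voflun, and see ok.
Now I run arbor.inscribe passing p=/je, c=crihut, → created.
I use arbor.rehome passing s=/je, d=/gribuwa/citrito, and get ok.
Calling arbor.expunge passing p=/gribuwa/ga, yielding ok.
I call arbor.readout passing p=/gribuwa/citrito, and see crihut.
I run arbor.rehome passing s=/gistis/bri, d=/ba, which returns ToolError: not found.

Answer: {gribuwa/, gribuwa/citrito=crihut}


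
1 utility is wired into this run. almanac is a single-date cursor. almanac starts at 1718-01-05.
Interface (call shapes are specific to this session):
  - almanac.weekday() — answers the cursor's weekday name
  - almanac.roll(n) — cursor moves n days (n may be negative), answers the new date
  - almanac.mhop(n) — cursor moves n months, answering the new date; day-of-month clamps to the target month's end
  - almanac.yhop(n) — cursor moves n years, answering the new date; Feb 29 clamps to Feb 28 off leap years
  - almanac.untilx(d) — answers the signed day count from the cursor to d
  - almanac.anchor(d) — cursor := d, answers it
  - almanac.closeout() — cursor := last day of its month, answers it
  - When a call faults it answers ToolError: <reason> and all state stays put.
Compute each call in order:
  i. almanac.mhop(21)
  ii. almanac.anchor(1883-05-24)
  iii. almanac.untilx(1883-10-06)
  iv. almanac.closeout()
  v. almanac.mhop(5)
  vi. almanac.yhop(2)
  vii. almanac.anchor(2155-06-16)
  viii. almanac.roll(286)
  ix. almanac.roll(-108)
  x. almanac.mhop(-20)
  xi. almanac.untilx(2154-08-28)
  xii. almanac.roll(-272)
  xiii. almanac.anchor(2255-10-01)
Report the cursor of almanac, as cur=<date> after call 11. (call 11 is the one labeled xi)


Answer: cur=2154-04-11

Derivation:
# 1. mhop(n='21') => 1719-10-05
# 2. anchor(d='1883-05-24') => 1883-05-24
# 3. untilx(d='1883-10-06') => 135
# 4. closeout() => 1883-05-31
# 5. mhop(n='5') => 1883-10-31
# 6. yhop(n='2') => 1885-10-31
# 7. anchor(d='2155-06-16') => 2155-06-16
# 8. roll(n='286') => 2156-03-28
# 9. roll(n='-108') => 2155-12-11
# 10. mhop(n='-20') => 2154-04-11
# 11. untilx(d='2154-08-28') => 139
# 12. roll(n='-272') => 2153-07-13
# 13. anchor(d='2255-10-01') => 2255-10-01


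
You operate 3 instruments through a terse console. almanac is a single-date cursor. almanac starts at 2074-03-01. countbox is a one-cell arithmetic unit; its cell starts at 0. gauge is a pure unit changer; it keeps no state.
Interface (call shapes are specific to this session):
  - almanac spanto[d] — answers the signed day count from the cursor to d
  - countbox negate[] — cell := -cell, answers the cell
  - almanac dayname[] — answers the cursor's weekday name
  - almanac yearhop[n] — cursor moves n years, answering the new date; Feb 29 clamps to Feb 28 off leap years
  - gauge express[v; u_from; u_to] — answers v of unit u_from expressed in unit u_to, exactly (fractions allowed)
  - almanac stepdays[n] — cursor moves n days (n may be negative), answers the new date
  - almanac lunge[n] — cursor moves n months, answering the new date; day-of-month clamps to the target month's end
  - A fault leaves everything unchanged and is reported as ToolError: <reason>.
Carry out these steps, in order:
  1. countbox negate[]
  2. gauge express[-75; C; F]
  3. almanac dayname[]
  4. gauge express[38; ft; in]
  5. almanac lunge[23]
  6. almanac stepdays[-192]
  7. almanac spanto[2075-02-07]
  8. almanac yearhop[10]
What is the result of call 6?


% countbox negate
= 0
% gauge express -75 C F
= -103
% almanac dayname
= Thursday
% gauge express 38 ft in
= 456
% almanac lunge 23
= 2076-02-01
% almanac stepdays -192
= 2075-07-24
% almanac spanto 2075-02-07
= -167
% almanac yearhop 10
= 2085-07-24

Answer: 2075-07-24


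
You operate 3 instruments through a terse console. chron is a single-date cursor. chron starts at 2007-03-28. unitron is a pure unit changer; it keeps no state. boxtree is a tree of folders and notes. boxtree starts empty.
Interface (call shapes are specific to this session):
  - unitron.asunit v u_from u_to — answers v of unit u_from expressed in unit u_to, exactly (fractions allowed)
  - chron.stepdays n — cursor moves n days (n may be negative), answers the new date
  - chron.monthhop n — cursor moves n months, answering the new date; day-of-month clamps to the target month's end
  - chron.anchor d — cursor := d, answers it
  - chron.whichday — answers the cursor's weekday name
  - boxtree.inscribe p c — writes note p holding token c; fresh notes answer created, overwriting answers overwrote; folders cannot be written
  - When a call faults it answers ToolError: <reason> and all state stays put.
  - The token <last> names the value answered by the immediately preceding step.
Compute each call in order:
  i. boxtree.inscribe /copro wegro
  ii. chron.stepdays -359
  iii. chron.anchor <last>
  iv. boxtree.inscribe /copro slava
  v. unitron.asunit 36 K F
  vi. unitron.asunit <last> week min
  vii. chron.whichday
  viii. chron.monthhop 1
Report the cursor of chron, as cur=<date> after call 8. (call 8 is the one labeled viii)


~$ boxtree.inscribe p=/copro c=wegro
:: created
~$ chron.stepdays n=-359
:: 2006-04-03
~$ chron.anchor d=<last>
:: 2006-04-03
~$ boxtree.inscribe p=/copro c=slava
:: overwrote
~$ unitron.asunit v=36 u_from=K u_to=F
:: -39487/100
~$ unitron.asunit v=<last> u_from=week u_to=min
:: -19901448/5
~$ chron.whichday
:: Monday
~$ chron.monthhop n=1
:: 2006-05-03

Answer: cur=2006-05-03
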